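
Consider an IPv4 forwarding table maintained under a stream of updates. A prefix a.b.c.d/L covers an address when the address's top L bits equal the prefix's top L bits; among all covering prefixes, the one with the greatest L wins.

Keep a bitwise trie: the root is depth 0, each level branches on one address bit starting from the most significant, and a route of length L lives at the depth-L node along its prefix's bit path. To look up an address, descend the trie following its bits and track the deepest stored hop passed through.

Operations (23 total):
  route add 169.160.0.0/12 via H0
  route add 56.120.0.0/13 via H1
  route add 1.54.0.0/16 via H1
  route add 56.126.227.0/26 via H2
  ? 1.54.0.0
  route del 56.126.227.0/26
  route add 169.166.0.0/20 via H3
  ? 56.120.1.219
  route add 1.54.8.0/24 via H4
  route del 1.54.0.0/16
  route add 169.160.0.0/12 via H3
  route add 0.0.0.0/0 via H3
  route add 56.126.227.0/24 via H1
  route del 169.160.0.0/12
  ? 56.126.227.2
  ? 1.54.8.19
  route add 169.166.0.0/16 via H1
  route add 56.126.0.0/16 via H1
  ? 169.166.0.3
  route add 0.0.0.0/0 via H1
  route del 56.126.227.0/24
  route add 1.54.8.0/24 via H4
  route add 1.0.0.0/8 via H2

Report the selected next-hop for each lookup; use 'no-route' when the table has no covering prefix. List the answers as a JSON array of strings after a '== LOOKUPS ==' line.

Apply in order:
  + 169.160.0.0/12 (H0) depth=12
  + 56.120.0.0/13 (H1) depth=13
  + 1.54.0.0/16 (H1) depth=16
  + 56.126.227.0/26 (H2) depth=26
  Q 1.54.0.0: descend 0000000100110110 ; hops seen [H1] ; pick H1
  - 56.126.227.0/26 clear@26
  + 169.166.0.0/20 (H3) depth=20
  Q 56.120.1.219: descend 0011100001111 ; hops seen [H1] ; pick H1
  + 1.54.8.0/24 (H4) depth=24
  - 1.54.0.0/16 clear@16
  + 169.160.0.0/12 (H3) depth=12
  + 0.0.0.0/0 (H3) depth=0
  + 56.126.227.0/24 (H1) depth=24
  - 169.160.0.0/12 clear@12
  Q 56.126.227.2: descend 00111000011111101110001100 ; hops seen [H3,H1,H1] ; pick H1
  Q 1.54.8.19: descend 000000010011011000001000 ; hops seen [H3,H4] ; pick H4
  + 169.166.0.0/16 (H1) depth=16
  + 56.126.0.0/16 (H1) depth=16
  Q 169.166.0.3: descend 10101001101001100000 ; hops seen [H3,H1,H3] ; pick H3
  + 0.0.0.0/0 (H1) depth=0
  - 56.126.227.0/24 clear@24
  + 1.54.8.0/24 (H4) depth=24
  + 1.0.0.0/8 (H2) depth=8

== LOOKUPS ==
["H1","H1","H1","H4","H3"]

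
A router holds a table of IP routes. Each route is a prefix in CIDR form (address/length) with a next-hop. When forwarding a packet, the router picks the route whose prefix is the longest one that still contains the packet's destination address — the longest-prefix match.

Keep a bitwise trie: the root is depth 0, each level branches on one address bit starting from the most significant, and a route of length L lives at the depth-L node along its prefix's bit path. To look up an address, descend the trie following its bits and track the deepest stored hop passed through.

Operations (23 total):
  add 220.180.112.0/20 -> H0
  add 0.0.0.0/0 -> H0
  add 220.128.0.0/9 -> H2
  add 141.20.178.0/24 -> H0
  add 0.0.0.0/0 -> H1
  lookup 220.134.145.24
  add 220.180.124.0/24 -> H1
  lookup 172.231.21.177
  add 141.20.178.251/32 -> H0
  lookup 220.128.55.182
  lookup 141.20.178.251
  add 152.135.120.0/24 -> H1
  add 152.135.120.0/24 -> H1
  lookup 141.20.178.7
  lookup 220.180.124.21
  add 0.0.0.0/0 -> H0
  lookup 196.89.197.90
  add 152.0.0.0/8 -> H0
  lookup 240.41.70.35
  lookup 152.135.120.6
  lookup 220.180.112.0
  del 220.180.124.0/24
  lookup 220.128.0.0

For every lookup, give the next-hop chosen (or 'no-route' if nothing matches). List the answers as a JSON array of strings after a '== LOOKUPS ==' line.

Trace:
  + 220.180.112.0/20 (H0) depth=20
  + 0.0.0.0/0 (H0) depth=0
  + 220.128.0.0/9 (H2) depth=9
  + 141.20.178.0/24 (H0) depth=24
  + 0.0.0.0/0 (H1) depth=0
  Q 220.134.145.24: descend 1101110010 ; hops seen [H1,H2] ; pick H2
  + 220.180.124.0/24 (H1) depth=24
  Q 172.231.21.177: descend 10 ; hops seen [H1] ; pick H1
  + 141.20.178.251/32 (H0) depth=32
  Q 220.128.55.182: descend 1101110010 ; hops seen [H1,H2] ; pick H2
  Q 141.20.178.251: descend 10001101000101001011001011111011 ; hops seen [H1,H0,H0] ; pick H0
  + 152.135.120.0/24 (H1) depth=24
  + 152.135.120.0/24 (H1) depth=24
  Q 141.20.178.7: descend 100011010001010010110010 ; hops seen [H1,H0] ; pick H0
  Q 220.180.124.21: descend 110111001011010001111100 ; hops seen [H1,H2,H0,H1] ; pick H1
  + 0.0.0.0/0 (H0) depth=0
  Q 196.89.197.90: descend 110 ; hops seen [H0] ; pick H0
  + 152.0.0.0/8 (H0) depth=8
  Q 240.41.70.35: descend 11 ; hops seen [H0] ; pick H0
  Q 152.135.120.6: descend 100110001000011101111000 ; hops seen [H0,H0,H1] ; pick H1
  Q 220.180.112.0: descend 11011100101101000111 ; hops seen [H0,H2,H0] ; pick H0
  del 220.180.124.0/24 (clear depth 24)
  Q 220.128.0.0: descend 1101110010 ; hops seen [H0,H2] ; pick H2

== LOOKUPS ==
["H2","H1","H2","H0","H0","H1","H0","H0","H1","H0","H2"]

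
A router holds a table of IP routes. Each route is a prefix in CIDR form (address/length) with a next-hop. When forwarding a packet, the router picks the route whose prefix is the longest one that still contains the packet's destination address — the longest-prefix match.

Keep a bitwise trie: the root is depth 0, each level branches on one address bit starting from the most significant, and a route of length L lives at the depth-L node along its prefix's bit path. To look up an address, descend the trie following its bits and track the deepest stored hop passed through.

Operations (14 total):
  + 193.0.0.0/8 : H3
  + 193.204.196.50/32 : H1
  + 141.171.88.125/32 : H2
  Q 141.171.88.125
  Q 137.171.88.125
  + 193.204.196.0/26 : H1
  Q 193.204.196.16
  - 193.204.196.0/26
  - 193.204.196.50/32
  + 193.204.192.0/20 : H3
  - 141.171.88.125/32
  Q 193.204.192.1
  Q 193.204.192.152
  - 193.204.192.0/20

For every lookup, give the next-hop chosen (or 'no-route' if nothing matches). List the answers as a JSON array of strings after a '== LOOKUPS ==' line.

Process each operation:
  + 193.0.0.0/8 (H3) depth=8
  + 193.204.196.50/32 (H1) depth=32
  + 141.171.88.125/32 (H2) depth=32
  Q 141.171.88.125: descend 10001101101010110101100001111101 ; hops seen [H2] ; pick H2
  Q 137.171.88.125: descend 10001 ; hops seen [∅] ; pick no-route
  + 193.204.196.0/26 (H1) depth=26
  Q 193.204.196.16: descend 11000001110011001100010000 ; hops seen [H3,H1] ; pick H1
  del 193.204.196.0/26 (clear depth 26)
  del 193.204.196.50/32 (clear depth 32)
  + 193.204.192.0/20 (H3) depth=20
  del 141.171.88.125/32 (clear depth 32)
  Q 193.204.192.1: descend 110000011100110011000 ; hops seen [H3,H3] ; pick H3
  Q 193.204.192.152: descend 110000011100110011000 ; hops seen [H3,H3] ; pick H3
  del 193.204.192.0/20 (clear depth 20)

== LOOKUPS ==
["H2","no-route","H1","H3","H3"]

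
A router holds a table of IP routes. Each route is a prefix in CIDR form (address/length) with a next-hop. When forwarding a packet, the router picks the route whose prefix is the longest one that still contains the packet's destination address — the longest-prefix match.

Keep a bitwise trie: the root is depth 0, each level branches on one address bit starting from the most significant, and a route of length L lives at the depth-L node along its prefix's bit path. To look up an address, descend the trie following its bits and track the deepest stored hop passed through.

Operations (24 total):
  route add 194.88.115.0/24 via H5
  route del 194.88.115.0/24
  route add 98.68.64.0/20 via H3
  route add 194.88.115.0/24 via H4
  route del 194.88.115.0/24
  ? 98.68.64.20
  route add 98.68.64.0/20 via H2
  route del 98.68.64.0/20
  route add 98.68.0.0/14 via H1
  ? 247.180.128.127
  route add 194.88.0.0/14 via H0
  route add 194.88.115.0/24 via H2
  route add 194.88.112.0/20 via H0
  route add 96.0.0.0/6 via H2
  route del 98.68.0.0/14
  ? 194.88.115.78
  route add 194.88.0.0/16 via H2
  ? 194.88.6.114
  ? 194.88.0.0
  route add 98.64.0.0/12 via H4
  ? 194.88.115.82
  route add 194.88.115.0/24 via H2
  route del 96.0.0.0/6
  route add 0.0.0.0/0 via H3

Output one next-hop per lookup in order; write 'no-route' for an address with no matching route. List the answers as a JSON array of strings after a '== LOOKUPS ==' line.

Apply in order:
  add 194.88.115.0/24 -> H5 at depth 24
  del 194.88.115.0/24 (clear depth 24)
  add 98.68.64.0/20 -> H3 at depth 20
  add 194.88.115.0/24 -> H4 at depth 24
  del 194.88.115.0/24 (clear depth 24)
  ? 98.68.64.20  path d0:-→d1:-→d2:-→d3:-→d4:-→d5:-→d6:-→d7:-→d8:-→d9:-→d10:-→d11:-→d12:-→d13:-→d14:-→d15:-→d16:-→d17:-→d18:-→d19:-→d20:H3  best=H3
  add 98.68.64.0/20 -> H2 at depth 20
  del 98.68.64.0/20 (clear depth 20)
  add 98.68.0.0/14 -> H1 at depth 14
  ? 247.180.128.127  path d0:-→d1:-→d2:-  best=no-route
  add 194.88.0.0/14 -> H0 at depth 14
  add 194.88.115.0/24 -> H2 at depth 24
  add 194.88.112.0/20 -> H0 at depth 20
  add 96.0.0.0/6 -> H2 at depth 6
  del 98.68.0.0/14 (clear depth 14)
  ? 194.88.115.78  path d0:-→d1:-→d2:-→d3:-→d4:-→d5:-→d6:-→d7:-→d8:-→d9:-→d10:-→d11:-→d12:-→d13:-→d14:H0→d15:-→d16:-→d17:-→d18:-→d19:-→d20:H0→d21:-→d22:-→d23:-→d24:H2  best=H2
  add 194.88.0.0/16 -> H2 at depth 16
  ? 194.88.6.114  path d0:-→d1:-→d2:-→d3:-→d4:-→d5:-→d6:-→d7:-→d8:-→d9:-→d10:-→d11:-→d12:-→d13:-→d14:H0→d15:-→d16:H2→d17:-  best=H2
  ? 194.88.0.0  path d0:-→d1:-→d2:-→d3:-→d4:-→d5:-→d6:-→d7:-→d8:-→d9:-→d10:-→d11:-→d12:-→d13:-→d14:H0→d15:-→d16:H2→d17:-  best=H2
  add 98.64.0.0/12 -> H4 at depth 12
  ? 194.88.115.82  path d0:-→d1:-→d2:-→d3:-→d4:-→d5:-→d6:-→d7:-→d8:-→d9:-→d10:-→d11:-→d12:-→d13:-→d14:H0→d15:-→d16:H2→d17:-→d18:-→d19:-→d20:H0→d21:-→d22:-→d23:-→d24:H2  best=H2
  add 194.88.115.0/24 -> H2 at depth 24
  del 96.0.0.0/6 (clear depth 6)
  add 0.0.0.0/0 -> H3 at depth 0

== LOOKUPS ==
["H3","no-route","H2","H2","H2","H2"]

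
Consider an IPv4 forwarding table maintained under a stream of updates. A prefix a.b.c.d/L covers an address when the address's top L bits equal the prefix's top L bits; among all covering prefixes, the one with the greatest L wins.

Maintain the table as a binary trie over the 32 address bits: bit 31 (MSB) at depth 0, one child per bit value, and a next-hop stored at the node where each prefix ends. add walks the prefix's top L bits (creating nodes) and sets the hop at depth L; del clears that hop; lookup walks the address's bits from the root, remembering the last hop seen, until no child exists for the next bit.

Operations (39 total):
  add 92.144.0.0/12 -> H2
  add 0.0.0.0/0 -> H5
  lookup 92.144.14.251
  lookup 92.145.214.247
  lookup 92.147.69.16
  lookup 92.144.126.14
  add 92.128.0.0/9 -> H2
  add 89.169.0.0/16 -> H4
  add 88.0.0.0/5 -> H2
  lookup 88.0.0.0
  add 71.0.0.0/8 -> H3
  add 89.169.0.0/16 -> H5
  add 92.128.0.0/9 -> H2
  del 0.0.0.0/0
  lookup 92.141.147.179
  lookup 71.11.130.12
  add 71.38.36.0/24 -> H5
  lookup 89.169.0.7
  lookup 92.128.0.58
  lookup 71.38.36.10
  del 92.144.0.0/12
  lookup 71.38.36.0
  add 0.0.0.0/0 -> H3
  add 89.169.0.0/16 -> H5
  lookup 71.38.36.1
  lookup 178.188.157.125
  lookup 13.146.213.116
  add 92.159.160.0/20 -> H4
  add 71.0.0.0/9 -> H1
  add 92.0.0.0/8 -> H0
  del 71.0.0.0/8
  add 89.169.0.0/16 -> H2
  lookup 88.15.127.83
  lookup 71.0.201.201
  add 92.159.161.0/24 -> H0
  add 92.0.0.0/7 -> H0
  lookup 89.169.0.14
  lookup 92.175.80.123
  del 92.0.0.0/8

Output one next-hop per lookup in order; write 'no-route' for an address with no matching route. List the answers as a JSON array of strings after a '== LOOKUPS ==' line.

Apply in order:
  add 92.144.0.0/12 -> H2 at depth 12
  add 0.0.0.0/0 -> H5 at depth 0
  ? 92.144.14.251  path d0:H5→d1:-→d2:-→d3:-→d4:-→d5:-→d6:-→d7:-→d8:-→d9:-→d10:-→d11:-→d12:H2  best=H2
  ? 92.145.214.247  path d0:H5→d1:-→d2:-→d3:-→d4:-→d5:-→d6:-→d7:-→d8:-→d9:-→d10:-→d11:-→d12:H2  best=H2
  ? 92.147.69.16  path d0:H5→d1:-→d2:-→d3:-→d4:-→d5:-→d6:-→d7:-→d8:-→d9:-→d10:-→d11:-→d12:H2  best=H2
  ? 92.144.126.14  path d0:H5→d1:-→d2:-→d3:-→d4:-→d5:-→d6:-→d7:-→d8:-→d9:-→d10:-→d11:-→d12:H2  best=H2
  add 92.128.0.0/9 -> H2 at depth 9
  add 89.169.0.0/16 -> H4 at depth 16
  add 88.0.0.0/5 -> H2 at depth 5
  ? 88.0.0.0  path d0:H5→d1:-→d2:-→d3:-→d4:-→d5:H2→d6:-→d7:-  best=H2
  add 71.0.0.0/8 -> H3 at depth 8
  add 89.169.0.0/16 -> H5 at depth 16
  add 92.128.0.0/9 -> H2 at depth 9
  del 0.0.0.0/0 (clear depth 0)
  ? 92.141.147.179  path d0:-→d1:-→d2:-→d3:-→d4:-→d5:H2→d6:-→d7:-→d8:-→d9:H2→d10:-→d11:-  best=H2
  ? 71.11.130.12  path d0:-→d1:-→d2:-→d3:-→d4:-→d5:-→d6:-→d7:-→d8:H3  best=H3
  add 71.38.36.0/24 -> H5 at depth 24
  ? 89.169.0.7  path d0:-→d1:-→d2:-→d3:-→d4:-→d5:H2→d6:-→d7:-→d8:-→d9:-→d10:-→d11:-→d12:-→d13:-→d14:-→d15:-→d16:H5  best=H5
  ? 92.128.0.58  path d0:-→d1:-→d2:-→d3:-→d4:-→d5:H2→d6:-→d7:-→d8:-→d9:H2→d10:-→d11:-  best=H2
  ? 71.38.36.10  path d0:-→d1:-→d2:-→d3:-→d4:-→d5:-→d6:-→d7:-→d8:H3→d9:-→d10:-→d11:-→d12:-→d13:-→d14:-→d15:-→d16:-→d17:-→d18:-→d19:-→d20:-→d21:-→d22:-→d23:-→d24:H5  best=H5
  del 92.144.0.0/12 (clear depth 12)
  ? 71.38.36.0  path d0:-→d1:-→d2:-→d3:-→d4:-→d5:-→d6:-→d7:-→d8:H3→d9:-→d10:-→d11:-→d12:-→d13:-→d14:-→d15:-→d16:-→d17:-→d18:-→d19:-→d20:-→d21:-→d22:-→d23:-→d24:H5  best=H5
  add 0.0.0.0/0 -> H3 at depth 0
  add 89.169.0.0/16 -> H5 at depth 16
  ? 71.38.36.1  path d0:H3→d1:-→d2:-→d3:-→d4:-→d5:-→d6:-→d7:-→d8:H3→d9:-→d10:-→d11:-→d12:-→d13:-→d14:-→d15:-→d16:-→d17:-→d18:-→d19:-→d20:-→d21:-→d22:-→d23:-→d24:H5  best=H5
  ? 178.188.157.125  path d0:H3  best=H3
  ? 13.146.213.116  path d0:H3→d1:-  best=H3
  add 92.159.160.0/20 -> H4 at depth 20
  add 71.0.0.0/9 -> H1 at depth 9
  add 92.0.0.0/8 -> H0 at depth 8
  del 71.0.0.0/8 (clear depth 8)
  add 89.169.0.0/16 -> H2 at depth 16
  ? 88.15.127.83  path d0:H3→d1:-→d2:-→d3:-→d4:-→d5:H2→d6:-→d7:-  best=H2
  ? 71.0.201.201  path d0:H3→d1:-→d2:-→d3:-→d4:-→d5:-→d6:-→d7:-→d8:-→d9:H1→d10:-  best=H1
  add 92.159.161.0/24 -> H0 at depth 24
  add 92.0.0.0/7 -> H0 at depth 7
  ? 89.169.0.14  path d0:H3→d1:-→d2:-→d3:-→d4:-→d5:H2→d6:-→d7:-→d8:-→d9:-→d10:-→d11:-→d12:-→d13:-→d14:-→d15:-→d16:H2  best=H2
  ? 92.175.80.123  path d0:H3→d1:-→d2:-→d3:-→d4:-→d5:H2→d6:-→d7:H0→d8:H0→d9:H2→d10:-  best=H2
  del 92.0.0.0/8 (clear depth 8)

== LOOKUPS ==
["H2","H2","H2","H2","H2","H2","H3","H5","H2","H5","H5","H5","H3","H3","H2","H1","H2","H2"]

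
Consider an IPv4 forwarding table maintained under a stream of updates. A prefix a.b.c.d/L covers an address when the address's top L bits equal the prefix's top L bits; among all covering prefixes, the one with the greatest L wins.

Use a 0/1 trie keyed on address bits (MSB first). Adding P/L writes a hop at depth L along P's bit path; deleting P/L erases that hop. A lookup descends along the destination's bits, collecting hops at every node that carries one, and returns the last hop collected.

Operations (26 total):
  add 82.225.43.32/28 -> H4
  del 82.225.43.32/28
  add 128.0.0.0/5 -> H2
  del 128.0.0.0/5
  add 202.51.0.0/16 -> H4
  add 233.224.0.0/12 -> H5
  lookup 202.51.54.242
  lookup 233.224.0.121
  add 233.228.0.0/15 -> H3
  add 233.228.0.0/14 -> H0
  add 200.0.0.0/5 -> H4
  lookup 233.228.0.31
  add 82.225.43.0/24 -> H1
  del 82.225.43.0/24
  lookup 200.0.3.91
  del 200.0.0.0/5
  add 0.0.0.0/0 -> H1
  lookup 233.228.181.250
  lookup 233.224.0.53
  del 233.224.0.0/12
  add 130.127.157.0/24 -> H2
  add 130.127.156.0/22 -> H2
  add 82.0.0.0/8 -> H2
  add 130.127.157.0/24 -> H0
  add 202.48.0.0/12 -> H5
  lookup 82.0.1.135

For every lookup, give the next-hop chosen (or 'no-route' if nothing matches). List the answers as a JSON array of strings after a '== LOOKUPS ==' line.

Trace:
  add 82.225.43.32/28 -> H4 at depth 28
  - 82.225.43.32/28 clear@28
  add 128.0.0.0/5 -> H2 at depth 5
  - 128.0.0.0/5 clear@5
  add 202.51.0.0/16 -> H4 at depth 16
  add 233.224.0.0/12 -> H5 at depth 12
  lookup 202.51.54.242: bits 1100101000110011 walk d0:-→d1:-→d2:-→d3:-→d4:-→d5:-→d6:-→d7:-→d8:-→d9:-→d10:-→d11:-→d12:-→d13:-→d14:-→d15:-→d16:H4 -> H4
  lookup 233.224.0.121: bits 111010011110 walk d0:-→d1:-→d2:-→d3:-→d4:-→d5:-→d6:-→d7:-→d8:-→d9:-→d10:-→d11:-→d12:H5 -> H5
  add 233.228.0.0/15 -> H3 at depth 15
  add 233.228.0.0/14 -> H0 at depth 14
  add 200.0.0.0/5 -> H4 at depth 5
  lookup 233.228.0.31: bits 111010011110010 walk d0:-→d1:-→d2:-→d3:-→d4:-→d5:-→d6:-→d7:-→d8:-→d9:-→d10:-→d11:-→d12:H5→d13:-→d14:H0→d15:H3 -> H3
  add 82.225.43.0/24 -> H1 at depth 24
  - 82.225.43.0/24 clear@24
  lookup 200.0.3.91: bits 110010 walk d0:-→d1:-→d2:-→d3:-→d4:-→d5:H4→d6:- -> H4
  - 200.0.0.0/5 clear@5
  add 0.0.0.0/0 -> H1 at depth 0
  lookup 233.228.181.250: bits 111010011110010 walk d0:H1→d1:-→d2:-→d3:-→d4:-→d5:-→d6:-→d7:-→d8:-→d9:-→d10:-→d11:-→d12:H5→d13:-→d14:H0→d15:H3 -> H3
  lookup 233.224.0.53: bits 1110100111100 walk d0:H1→d1:-→d2:-→d3:-→d4:-→d5:-→d6:-→d7:-→d8:-→d9:-→d10:-→d11:-→d12:H5→d13:- -> H5
  - 233.224.0.0/12 clear@12
  add 130.127.157.0/24 -> H2 at depth 24
  add 130.127.156.0/22 -> H2 at depth 22
  add 82.0.0.0/8 -> H2 at depth 8
  add 130.127.157.0/24 -> H0 at depth 24
  add 202.48.0.0/12 -> H5 at depth 12
  lookup 82.0.1.135: bits 01010010 walk d0:H1→d1:-→d2:-→d3:-→d4:-→d5:-→d6:-→d7:-→d8:H2 -> H2

== LOOKUPS ==
["H4","H5","H3","H4","H3","H5","H2"]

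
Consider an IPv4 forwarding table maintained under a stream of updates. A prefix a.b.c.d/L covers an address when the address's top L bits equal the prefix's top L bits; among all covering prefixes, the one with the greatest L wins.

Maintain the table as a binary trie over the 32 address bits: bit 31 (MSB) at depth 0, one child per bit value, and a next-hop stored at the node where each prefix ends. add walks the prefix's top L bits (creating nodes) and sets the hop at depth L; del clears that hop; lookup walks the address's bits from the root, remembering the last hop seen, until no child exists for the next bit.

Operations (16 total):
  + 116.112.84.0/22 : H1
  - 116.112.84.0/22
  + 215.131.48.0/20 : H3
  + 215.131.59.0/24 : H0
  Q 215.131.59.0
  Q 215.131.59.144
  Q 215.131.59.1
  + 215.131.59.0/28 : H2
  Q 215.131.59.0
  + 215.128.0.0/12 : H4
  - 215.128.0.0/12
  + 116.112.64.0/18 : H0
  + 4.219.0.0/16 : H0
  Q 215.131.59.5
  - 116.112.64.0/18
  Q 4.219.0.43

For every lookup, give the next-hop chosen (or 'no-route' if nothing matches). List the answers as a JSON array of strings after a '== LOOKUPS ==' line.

Process each operation:
  add 116.112.84.0/22 -> H1 at depth 22
  del 116.112.84.0/22 (clear depth 22)
  add 215.131.48.0/20 -> H3 at depth 20
  add 215.131.59.0/24 -> H0 at depth 24
  Q 215.131.59.0: descend 110101111000001100111011 ; hops seen [H3,H0] ; pick H0
  Q 215.131.59.144: descend 110101111000001100111011 ; hops seen [H3,H0] ; pick H0
  Q 215.131.59.1: descend 110101111000001100111011 ; hops seen [H3,H0] ; pick H0
  add 215.131.59.0/28 -> H2 at depth 28
  Q 215.131.59.0: descend 1101011110000011001110110000 ; hops seen [H3,H0,H2] ; pick H2
  add 215.128.0.0/12 -> H4 at depth 12
  del 215.128.0.0/12 (clear depth 12)
  add 116.112.64.0/18 -> H0 at depth 18
  add 4.219.0.0/16 -> H0 at depth 16
  Q 215.131.59.5: descend 1101011110000011001110110000 ; hops seen [H3,H0,H2] ; pick H2
  del 116.112.64.0/18 (clear depth 18)
  Q 4.219.0.43: descend 0000010011011011 ; hops seen [H0] ; pick H0

== LOOKUPS ==
["H0","H0","H0","H2","H2","H0"]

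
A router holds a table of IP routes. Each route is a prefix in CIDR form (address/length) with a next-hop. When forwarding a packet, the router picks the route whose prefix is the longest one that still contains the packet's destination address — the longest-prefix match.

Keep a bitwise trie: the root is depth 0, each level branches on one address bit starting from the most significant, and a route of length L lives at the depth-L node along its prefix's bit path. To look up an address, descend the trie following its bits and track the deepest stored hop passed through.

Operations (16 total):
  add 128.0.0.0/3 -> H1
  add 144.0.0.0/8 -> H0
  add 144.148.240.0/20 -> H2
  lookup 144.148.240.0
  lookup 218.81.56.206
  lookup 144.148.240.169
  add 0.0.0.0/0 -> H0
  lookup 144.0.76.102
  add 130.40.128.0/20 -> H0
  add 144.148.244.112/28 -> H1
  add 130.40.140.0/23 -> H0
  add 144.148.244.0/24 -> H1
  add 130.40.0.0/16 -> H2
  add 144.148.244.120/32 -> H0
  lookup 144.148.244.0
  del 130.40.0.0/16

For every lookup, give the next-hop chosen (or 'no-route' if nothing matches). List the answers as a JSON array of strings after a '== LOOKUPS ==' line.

Process each operation:
  + 128.0.0.0/3 (H1) depth=3
  + 144.0.0.0/8 (H0) depth=8
  + 144.148.240.0/20 (H2) depth=20
  Q 144.148.240.0: descend 10010000100101001111 ; hops seen [H1,H0,H2] ; pick H2
  Q 218.81.56.206: descend 1 ; hops seen [∅] ; pick no-route
  Q 144.148.240.169: descend 10010000100101001111 ; hops seen [H1,H0,H2] ; pick H2
  + 0.0.0.0/0 (H0) depth=0
  Q 144.0.76.102: descend 10010000 ; hops seen [H0,H1,H0] ; pick H0
  + 130.40.128.0/20 (H0) depth=20
  + 144.148.244.112/28 (H1) depth=28
  + 130.40.140.0/23 (H0) depth=23
  + 144.148.244.0/24 (H1) depth=24
  + 130.40.0.0/16 (H2) depth=16
  + 144.148.244.120/32 (H0) depth=32
  Q 144.148.244.0: descend 1001000010010100111101000 ; hops seen [H0,H1,H0,H2,H1] ; pick H1
  del 130.40.0.0/16 (clear depth 16)

== LOOKUPS ==
["H2","no-route","H2","H0","H1"]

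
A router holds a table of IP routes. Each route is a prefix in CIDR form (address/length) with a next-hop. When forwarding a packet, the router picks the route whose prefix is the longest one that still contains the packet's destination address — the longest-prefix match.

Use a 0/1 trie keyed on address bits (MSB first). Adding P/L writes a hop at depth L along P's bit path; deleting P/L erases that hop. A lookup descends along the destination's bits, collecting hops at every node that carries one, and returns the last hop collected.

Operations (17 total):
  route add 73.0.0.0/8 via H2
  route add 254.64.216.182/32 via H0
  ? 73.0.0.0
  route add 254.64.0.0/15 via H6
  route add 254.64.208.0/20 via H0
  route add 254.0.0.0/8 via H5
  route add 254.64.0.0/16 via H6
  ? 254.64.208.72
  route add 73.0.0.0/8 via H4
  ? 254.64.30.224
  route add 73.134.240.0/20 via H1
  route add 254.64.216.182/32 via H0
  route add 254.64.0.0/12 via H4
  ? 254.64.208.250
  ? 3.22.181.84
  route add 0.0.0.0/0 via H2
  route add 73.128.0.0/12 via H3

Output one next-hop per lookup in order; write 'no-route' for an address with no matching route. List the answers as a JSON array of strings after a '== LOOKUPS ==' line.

Apply in order:
  + 73.0.0.0/8 (H2) depth=8
  + 254.64.216.182/32 (H0) depth=32
  lookup 73.0.0.0: bits 01001001 walk d0:-→d1:-→d2:-→d3:-→d4:-→d5:-→d6:-→d7:-→d8:H2 -> H2
  + 254.64.0.0/15 (H6) depth=15
  + 254.64.208.0/20 (H0) depth=20
  + 254.0.0.0/8 (H5) depth=8
  + 254.64.0.0/16 (H6) depth=16
  lookup 254.64.208.72: bits 11111110010000001101 walk d0:-→d1:-→d2:-→d3:-→d4:-→d5:-→d6:-→d7:-→d8:H5→d9:-→d10:-→d11:-→d12:-→d13:-→d14:-→d15:H6→d16:H6→d17:-→d18:-→d19:-→d20:H0 -> H0
  + 73.0.0.0/8 (H4) depth=8
  lookup 254.64.30.224: bits 1111111001000000 walk d0:-→d1:-→d2:-→d3:-→d4:-→d5:-→d6:-→d7:-→d8:H5→d9:-→d10:-→d11:-→d12:-→d13:-→d14:-→d15:H6→d16:H6 -> H6
  + 73.134.240.0/20 (H1) depth=20
  + 254.64.216.182/32 (H0) depth=32
  + 254.64.0.0/12 (H4) depth=12
  lookup 254.64.208.250: bits 11111110010000001101 walk d0:-→d1:-→d2:-→d3:-→d4:-→d5:-→d6:-→d7:-→d8:H5→d9:-→d10:-→d11:-→d12:H4→d13:-→d14:-→d15:H6→d16:H6→d17:-→d18:-→d19:-→d20:H0 -> H0
  lookup 3.22.181.84: bits 0 walk d0:-→d1:- -> no-route
  + 0.0.0.0/0 (H2) depth=0
  + 73.128.0.0/12 (H3) depth=12

== LOOKUPS ==
["H2","H0","H6","H0","no-route"]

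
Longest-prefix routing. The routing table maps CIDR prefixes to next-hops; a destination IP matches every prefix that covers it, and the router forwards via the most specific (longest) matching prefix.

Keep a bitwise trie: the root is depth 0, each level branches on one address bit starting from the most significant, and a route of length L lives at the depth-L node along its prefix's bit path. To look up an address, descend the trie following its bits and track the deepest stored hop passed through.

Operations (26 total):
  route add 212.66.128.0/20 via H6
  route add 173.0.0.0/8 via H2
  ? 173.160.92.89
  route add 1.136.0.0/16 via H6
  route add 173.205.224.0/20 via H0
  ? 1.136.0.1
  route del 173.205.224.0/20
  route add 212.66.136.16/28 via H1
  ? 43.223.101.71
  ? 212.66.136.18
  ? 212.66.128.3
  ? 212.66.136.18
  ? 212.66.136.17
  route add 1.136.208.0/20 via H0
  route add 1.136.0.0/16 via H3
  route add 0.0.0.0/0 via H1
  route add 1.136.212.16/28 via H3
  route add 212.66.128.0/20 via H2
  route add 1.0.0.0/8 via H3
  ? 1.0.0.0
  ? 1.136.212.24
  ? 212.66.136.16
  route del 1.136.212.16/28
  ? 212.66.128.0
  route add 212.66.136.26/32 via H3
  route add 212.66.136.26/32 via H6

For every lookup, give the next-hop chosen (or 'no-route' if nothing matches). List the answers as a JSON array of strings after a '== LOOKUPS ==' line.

Process each operation:
  add 212.66.128.0/20 -> H6 at depth 20
  add 173.0.0.0/8 -> H2 at depth 8
  ? 173.160.92.89  path d0:-→d1:-→d2:-→d3:-→d4:-→d5:-→d6:-→d7:-→d8:H2  best=H2
  add 1.136.0.0/16 -> H6 at depth 16
  add 173.205.224.0/20 -> H0 at depth 20
  ? 1.136.0.1  path d0:-→d1:-→d2:-→d3:-→d4:-→d5:-→d6:-→d7:-→d8:-→d9:-→d10:-→d11:-→d12:-→d13:-→d14:-→d15:-→d16:H6  best=H6
  del 173.205.224.0/20 (clear depth 20)
  add 212.66.136.16/28 -> H1 at depth 28
  ? 43.223.101.71  path d0:-→d1:-→d2:-  best=no-route
  ? 212.66.136.18  path d0:-→d1:-→d2:-→d3:-→d4:-→d5:-→d6:-→d7:-→d8:-→d9:-→d10:-→d11:-→d12:-→d13:-→d14:-→d15:-→d16:-→d17:-→d18:-→d19:-→d20:H6→d21:-→d22:-→d23:-→d24:-→d25:-→d26:-→d27:-→d28:H1  best=H1
  ? 212.66.128.3  path d0:-→d1:-→d2:-→d3:-→d4:-→d5:-→d6:-→d7:-→d8:-→d9:-→d10:-→d11:-→d12:-→d13:-→d14:-→d15:-→d16:-→d17:-→d18:-→d19:-→d20:H6  best=H6
  ? 212.66.136.18  path d0:-→d1:-→d2:-→d3:-→d4:-→d5:-→d6:-→d7:-→d8:-→d9:-→d10:-→d11:-→d12:-→d13:-→d14:-→d15:-→d16:-→d17:-→d18:-→d19:-→d20:H6→d21:-→d22:-→d23:-→d24:-→d25:-→d26:-→d27:-→d28:H1  best=H1
  ? 212.66.136.17  path d0:-→d1:-→d2:-→d3:-→d4:-→d5:-→d6:-→d7:-→d8:-→d9:-→d10:-→d11:-→d12:-→d13:-→d14:-→d15:-→d16:-→d17:-→d18:-→d19:-→d20:H6→d21:-→d22:-→d23:-→d24:-→d25:-→d26:-→d27:-→d28:H1  best=H1
  add 1.136.208.0/20 -> H0 at depth 20
  add 1.136.0.0/16 -> H3 at depth 16
  add 0.0.0.0/0 -> H1 at depth 0
  add 1.136.212.16/28 -> H3 at depth 28
  add 212.66.128.0/20 -> H2 at depth 20
  add 1.0.0.0/8 -> H3 at depth 8
  ? 1.0.0.0  path d0:H1→d1:-→d2:-→d3:-→d4:-→d5:-→d6:-→d7:-→d8:H3  best=H3
  ? 1.136.212.24  path d0:H1→d1:-→d2:-→d3:-→d4:-→d5:-→d6:-→d7:-→d8:H3→d9:-→d10:-→d11:-→d12:-→d13:-→d14:-→d15:-→d16:H3→d17:-→d18:-→d19:-→d20:H0→d21:-→d22:-→d23:-→d24:-→d25:-→d26:-→d27:-→d28:H3  best=H3
  ? 212.66.136.16  path d0:H1→d1:-→d2:-→d3:-→d4:-→d5:-→d6:-→d7:-→d8:-→d9:-→d10:-→d11:-→d12:-→d13:-→d14:-→d15:-→d16:-→d17:-→d18:-→d19:-→d20:H2→d21:-→d22:-→d23:-→d24:-→d25:-→d26:-→d27:-→d28:H1  best=H1
  del 1.136.212.16/28 (clear depth 28)
  ? 212.66.128.0  path d0:H1→d1:-→d2:-→d3:-→d4:-→d5:-→d6:-→d7:-→d8:-→d9:-→d10:-→d11:-→d12:-→d13:-→d14:-→d15:-→d16:-→d17:-→d18:-→d19:-→d20:H2  best=H2
  add 212.66.136.26/32 -> H3 at depth 32
  add 212.66.136.26/32 -> H6 at depth 32

== LOOKUPS ==
["H2","H6","no-route","H1","H6","H1","H1","H3","H3","H1","H2"]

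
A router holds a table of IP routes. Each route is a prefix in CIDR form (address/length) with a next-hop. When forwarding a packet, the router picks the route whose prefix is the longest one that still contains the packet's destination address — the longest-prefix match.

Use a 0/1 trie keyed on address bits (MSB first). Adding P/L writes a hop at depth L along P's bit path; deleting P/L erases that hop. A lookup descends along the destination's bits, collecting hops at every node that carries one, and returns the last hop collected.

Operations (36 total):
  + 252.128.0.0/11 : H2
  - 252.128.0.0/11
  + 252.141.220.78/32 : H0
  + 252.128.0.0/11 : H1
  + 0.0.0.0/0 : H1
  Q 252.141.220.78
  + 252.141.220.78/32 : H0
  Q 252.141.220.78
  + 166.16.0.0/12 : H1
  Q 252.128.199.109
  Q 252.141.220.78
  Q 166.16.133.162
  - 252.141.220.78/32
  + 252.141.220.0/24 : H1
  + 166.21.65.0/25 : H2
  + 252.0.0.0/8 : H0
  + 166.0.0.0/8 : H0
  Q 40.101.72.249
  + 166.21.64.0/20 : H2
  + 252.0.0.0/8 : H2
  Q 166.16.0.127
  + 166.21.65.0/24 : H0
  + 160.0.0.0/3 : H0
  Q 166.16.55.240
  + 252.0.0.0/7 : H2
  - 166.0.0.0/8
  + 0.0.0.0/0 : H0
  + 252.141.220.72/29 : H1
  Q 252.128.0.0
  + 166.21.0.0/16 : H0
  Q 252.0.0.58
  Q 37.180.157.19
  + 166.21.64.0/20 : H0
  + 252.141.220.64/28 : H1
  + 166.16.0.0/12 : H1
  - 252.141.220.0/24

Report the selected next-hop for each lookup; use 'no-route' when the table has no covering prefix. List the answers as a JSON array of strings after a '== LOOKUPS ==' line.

Apply in order:
  add 252.128.0.0/11 -> H2 at depth 11
  - 252.128.0.0/11 clear@11
  add 252.141.220.78/32 -> H0 at depth 32
  add 252.128.0.0/11 -> H1 at depth 11
  add 0.0.0.0/0 -> H1 at depth 0
  ? 252.141.220.78  path d0:H1→d1:-→d2:-→d3:-→d4:-→d5:-→d6:-→d7:-→d8:-→d9:-→d10:-→d11:H1→d12:-→d13:-→d14:-→d15:-→d16:-→d17:-→d18:-→d19:-→d20:-→d21:-→d22:-→d23:-→d24:-→d25:-→d26:-→d27:-→d28:-→d29:-→d30:-→d31:-→d32:H0  best=H0
  add 252.141.220.78/32 -> H0 at depth 32
  ? 252.141.220.78  path d0:H1→d1:-→d2:-→d3:-→d4:-→d5:-→d6:-→d7:-→d8:-→d9:-→d10:-→d11:H1→d12:-→d13:-→d14:-→d15:-→d16:-→d17:-→d18:-→d19:-→d20:-→d21:-→d22:-→d23:-→d24:-→d25:-→d26:-→d27:-→d28:-→d29:-→d30:-→d31:-→d32:H0  best=H0
  add 166.16.0.0/12 -> H1 at depth 12
  ? 252.128.199.109  path d0:H1→d1:-→d2:-→d3:-→d4:-→d5:-→d6:-→d7:-→d8:-→d9:-→d10:-→d11:H1→d12:-  best=H1
  ? 252.141.220.78  path d0:H1→d1:-→d2:-→d3:-→d4:-→d5:-→d6:-→d7:-→d8:-→d9:-→d10:-→d11:H1→d12:-→d13:-→d14:-→d15:-→d16:-→d17:-→d18:-→d19:-→d20:-→d21:-→d22:-→d23:-→d24:-→d25:-→d26:-→d27:-→d28:-→d29:-→d30:-→d31:-→d32:H0  best=H0
  ? 166.16.133.162  path d0:H1→d1:-→d2:-→d3:-→d4:-→d5:-→d6:-→d7:-→d8:-→d9:-→d10:-→d11:-→d12:H1  best=H1
  - 252.141.220.78/32 clear@32
  add 252.141.220.0/24 -> H1 at depth 24
  add 166.21.65.0/25 -> H2 at depth 25
  add 252.0.0.0/8 -> H0 at depth 8
  add 166.0.0.0/8 -> H0 at depth 8
  ? 40.101.72.249  path d0:H1  best=H1
  add 166.21.64.0/20 -> H2 at depth 20
  add 252.0.0.0/8 -> H2 at depth 8
  ? 166.16.0.127  path d0:H1→d1:-→d2:-→d3:-→d4:-→d5:-→d6:-→d7:-→d8:H0→d9:-→d10:-→d11:-→d12:H1→d13:-  best=H1
  add 166.21.65.0/24 -> H0 at depth 24
  add 160.0.0.0/3 -> H0 at depth 3
  ? 166.16.55.240  path d0:H1→d1:-→d2:-→d3:H0→d4:-→d5:-→d6:-→d7:-→d8:H0→d9:-→d10:-→d11:-→d12:H1→d13:-  best=H1
  add 252.0.0.0/7 -> H2 at depth 7
  - 166.0.0.0/8 clear@8
  add 0.0.0.0/0 -> H0 at depth 0
  add 252.141.220.72/29 -> H1 at depth 29
  ? 252.128.0.0  path d0:H0→d1:-→d2:-→d3:-→d4:-→d5:-→d6:-→d7:H2→d8:H2→d9:-→d10:-→d11:H1→d12:-  best=H1
  add 166.21.0.0/16 -> H0 at depth 16
  ? 252.0.0.58  path d0:H0→d1:-→d2:-→d3:-→d4:-→d5:-→d6:-→d7:H2→d8:H2  best=H2
  ? 37.180.157.19  path d0:H0  best=H0
  add 166.21.64.0/20 -> H0 at depth 20
  add 252.141.220.64/28 -> H1 at depth 28
  add 166.16.0.0/12 -> H1 at depth 12
  - 252.141.220.0/24 clear@24

== LOOKUPS ==
["H0","H0","H1","H0","H1","H1","H1","H1","H1","H2","H0"]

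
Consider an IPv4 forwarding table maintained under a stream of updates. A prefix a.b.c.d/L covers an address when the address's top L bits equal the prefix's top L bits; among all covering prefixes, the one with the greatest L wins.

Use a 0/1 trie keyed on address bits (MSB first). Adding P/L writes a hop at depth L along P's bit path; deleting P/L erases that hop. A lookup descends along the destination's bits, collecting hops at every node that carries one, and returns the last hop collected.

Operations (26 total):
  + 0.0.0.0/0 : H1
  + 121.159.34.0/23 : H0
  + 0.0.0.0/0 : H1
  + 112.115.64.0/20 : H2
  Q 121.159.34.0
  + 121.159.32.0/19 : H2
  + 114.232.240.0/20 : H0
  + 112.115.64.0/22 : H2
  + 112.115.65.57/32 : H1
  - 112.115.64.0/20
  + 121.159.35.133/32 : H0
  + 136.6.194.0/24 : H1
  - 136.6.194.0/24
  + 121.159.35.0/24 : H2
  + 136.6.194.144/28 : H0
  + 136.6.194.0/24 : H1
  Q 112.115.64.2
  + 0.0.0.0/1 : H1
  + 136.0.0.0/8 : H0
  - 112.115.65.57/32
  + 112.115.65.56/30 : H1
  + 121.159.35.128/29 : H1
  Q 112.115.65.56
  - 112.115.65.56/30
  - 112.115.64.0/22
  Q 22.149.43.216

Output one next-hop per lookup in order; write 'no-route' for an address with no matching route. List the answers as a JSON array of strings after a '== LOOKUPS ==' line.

Apply in order:
  add 0.0.0.0/0 -> H1 at depth 0
  add 121.159.34.0/23 -> H0 at depth 23
  add 0.0.0.0/0 -> H1 at depth 0
  add 112.115.64.0/20 -> H2 at depth 20
  ? 121.159.34.0  path d0:H1→d1:-→d2:-→d3:-→d4:-→d5:-→d6:-→d7:-→d8:-→d9:-→d10:-→d11:-→d12:-→d13:-→d14:-→d15:-→d16:-→d17:-→d18:-→d19:-→d20:-→d21:-→d22:-→d23:H0  best=H0
  add 121.159.32.0/19 -> H2 at depth 19
  add 114.232.240.0/20 -> H0 at depth 20
  add 112.115.64.0/22 -> H2 at depth 22
  add 112.115.65.57/32 -> H1 at depth 32
  del 112.115.64.0/20 (clear depth 20)
  add 121.159.35.133/32 -> H0 at depth 32
  add 136.6.194.0/24 -> H1 at depth 24
  del 136.6.194.0/24 (clear depth 24)
  add 121.159.35.0/24 -> H2 at depth 24
  add 136.6.194.144/28 -> H0 at depth 28
  add 136.6.194.0/24 -> H1 at depth 24
  ? 112.115.64.2  path d0:H1→d1:-→d2:-→d3:-→d4:-→d5:-→d6:-→d7:-→d8:-→d9:-→d10:-→d11:-→d12:-→d13:-→d14:-→d15:-→d16:-→d17:-→d18:-→d19:-→d20:-→d21:-→d22:H2→d23:-  best=H2
  add 0.0.0.0/1 -> H1 at depth 1
  add 136.0.0.0/8 -> H0 at depth 8
  del 112.115.65.57/32 (clear depth 32)
  add 112.115.65.56/30 -> H1 at depth 30
  add 121.159.35.128/29 -> H1 at depth 29
  ? 112.115.65.56  path d0:H1→d1:H1→d2:-→d3:-→d4:-→d5:-→d6:-→d7:-→d8:-→d9:-→d10:-→d11:-→d12:-→d13:-→d14:-→d15:-→d16:-→d17:-→d18:-→d19:-→d20:-→d21:-→d22:H2→d23:-→d24:-→d25:-→d26:-→d27:-→d28:-→d29:-→d30:H1→d31:-  best=H1
  del 112.115.65.56/30 (clear depth 30)
  del 112.115.64.0/22 (clear depth 22)
  ? 22.149.43.216  path d0:H1→d1:H1  best=H1

== LOOKUPS ==
["H0","H2","H1","H1"]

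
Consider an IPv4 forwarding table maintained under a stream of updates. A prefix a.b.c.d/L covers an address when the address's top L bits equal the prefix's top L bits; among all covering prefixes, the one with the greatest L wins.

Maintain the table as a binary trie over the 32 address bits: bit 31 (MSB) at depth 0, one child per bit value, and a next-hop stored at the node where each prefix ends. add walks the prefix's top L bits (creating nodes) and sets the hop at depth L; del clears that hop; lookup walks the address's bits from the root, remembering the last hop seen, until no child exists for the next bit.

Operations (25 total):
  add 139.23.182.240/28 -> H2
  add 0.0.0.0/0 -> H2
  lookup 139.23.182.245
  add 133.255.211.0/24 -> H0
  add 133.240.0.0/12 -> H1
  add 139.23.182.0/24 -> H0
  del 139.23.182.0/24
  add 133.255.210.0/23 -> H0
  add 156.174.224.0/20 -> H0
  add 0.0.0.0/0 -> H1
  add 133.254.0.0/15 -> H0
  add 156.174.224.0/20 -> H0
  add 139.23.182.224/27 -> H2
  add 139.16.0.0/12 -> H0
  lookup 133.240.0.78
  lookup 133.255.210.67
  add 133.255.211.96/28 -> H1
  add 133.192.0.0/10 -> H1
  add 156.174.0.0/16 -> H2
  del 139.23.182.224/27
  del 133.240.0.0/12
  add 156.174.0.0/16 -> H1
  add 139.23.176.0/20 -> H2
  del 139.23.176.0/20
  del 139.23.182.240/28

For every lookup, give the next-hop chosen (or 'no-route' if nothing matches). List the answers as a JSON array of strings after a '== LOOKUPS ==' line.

Process each operation:
  add 139.23.182.240/28 -> H2 at depth 28
  add 0.0.0.0/0 -> H2 at depth 0
  lookup 139.23.182.245: bits 1000101100010111101101101111 walk d0:H2→d1:-→d2:-→d3:-→d4:-→d5:-→d6:-→d7:-→d8:-→d9:-→d10:-→d11:-→d12:-→d13:-→d14:-→d15:-→d16:-→d17:-→d18:-→d19:-→d20:-→d21:-→d22:-→d23:-→d24:-→d25:-→d26:-→d27:-→d28:H2 -> H2
  add 133.255.211.0/24 -> H0 at depth 24
  add 133.240.0.0/12 -> H1 at depth 12
  add 139.23.182.0/24 -> H0 at depth 24
  - 139.23.182.0/24 clear@24
  add 133.255.210.0/23 -> H0 at depth 23
  add 156.174.224.0/20 -> H0 at depth 20
  add 0.0.0.0/0 -> H1 at depth 0
  add 133.254.0.0/15 -> H0 at depth 15
  add 156.174.224.0/20 -> H0 at depth 20
  add 139.23.182.224/27 -> H2 at depth 27
  add 139.16.0.0/12 -> H0 at depth 12
  lookup 133.240.0.78: bits 100001011111 walk d0:H1→d1:-→d2:-→d3:-→d4:-→d5:-→d6:-→d7:-→d8:-→d9:-→d10:-→d11:-→d12:H1 -> H1
  lookup 133.255.210.67: bits 10000101111111111101001 walk d0:H1→d1:-→d2:-→d3:-→d4:-→d5:-→d6:-→d7:-→d8:-→d9:-→d10:-→d11:-→d12:H1→d13:-→d14:-→d15:H0→d16:-→d17:-→d18:-→d19:-→d20:-→d21:-→d22:-→d23:H0 -> H0
  add 133.255.211.96/28 -> H1 at depth 28
  add 133.192.0.0/10 -> H1 at depth 10
  add 156.174.0.0/16 -> H2 at depth 16
  - 139.23.182.224/27 clear@27
  - 133.240.0.0/12 clear@12
  add 156.174.0.0/16 -> H1 at depth 16
  add 139.23.176.0/20 -> H2 at depth 20
  - 139.23.176.0/20 clear@20
  - 139.23.182.240/28 clear@28

== LOOKUPS ==
["H2","H1","H0"]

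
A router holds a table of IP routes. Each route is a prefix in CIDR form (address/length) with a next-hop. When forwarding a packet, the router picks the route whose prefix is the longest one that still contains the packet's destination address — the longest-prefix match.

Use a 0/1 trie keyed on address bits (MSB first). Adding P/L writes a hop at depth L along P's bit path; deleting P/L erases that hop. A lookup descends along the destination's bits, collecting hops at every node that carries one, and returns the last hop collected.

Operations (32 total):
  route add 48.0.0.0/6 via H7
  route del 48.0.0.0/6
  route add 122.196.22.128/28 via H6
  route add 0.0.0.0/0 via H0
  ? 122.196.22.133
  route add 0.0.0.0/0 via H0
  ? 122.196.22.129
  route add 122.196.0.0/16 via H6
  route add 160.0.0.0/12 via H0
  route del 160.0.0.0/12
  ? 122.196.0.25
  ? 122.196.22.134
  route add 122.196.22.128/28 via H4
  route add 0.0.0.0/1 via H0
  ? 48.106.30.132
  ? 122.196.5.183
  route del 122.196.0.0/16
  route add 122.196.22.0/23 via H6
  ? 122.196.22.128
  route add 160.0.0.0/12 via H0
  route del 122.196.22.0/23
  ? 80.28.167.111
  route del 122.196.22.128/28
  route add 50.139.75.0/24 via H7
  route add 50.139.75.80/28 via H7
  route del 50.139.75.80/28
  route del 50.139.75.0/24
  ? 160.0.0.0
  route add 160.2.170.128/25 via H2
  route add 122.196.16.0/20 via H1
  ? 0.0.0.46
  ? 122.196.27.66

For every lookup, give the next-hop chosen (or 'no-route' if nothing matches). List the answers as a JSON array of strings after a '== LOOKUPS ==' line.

Process each operation:
  + 48.0.0.0/6 (H7) depth=6
  - 48.0.0.0/6 clear@6
  + 122.196.22.128/28 (H6) depth=28
  + 0.0.0.0/0 (H0) depth=0
  lookup 122.196.22.133: bits 0111101011000100000101101000 walk d0:H0→d1:-→d2:-→d3:-→d4:-→d5:-→d6:-→d7:-→d8:-→d9:-→d10:-→d11:-→d12:-→d13:-→d14:-→d15:-→d16:-→d17:-→d18:-→d19:-→d20:-→d21:-→d22:-→d23:-→d24:-→d25:-→d26:-→d27:-→d28:H6 -> H6
  + 0.0.0.0/0 (H0) depth=0
  lookup 122.196.22.129: bits 0111101011000100000101101000 walk d0:H0→d1:-→d2:-→d3:-→d4:-→d5:-→d6:-→d7:-→d8:-→d9:-→d10:-→d11:-→d12:-→d13:-→d14:-→d15:-→d16:-→d17:-→d18:-→d19:-→d20:-→d21:-→d22:-→d23:-→d24:-→d25:-→d26:-→d27:-→d28:H6 -> H6
  + 122.196.0.0/16 (H6) depth=16
  + 160.0.0.0/12 (H0) depth=12
  - 160.0.0.0/12 clear@12
  lookup 122.196.0.25: bits 0111101011000100000 walk d0:H0→d1:-→d2:-→d3:-→d4:-→d5:-→d6:-→d7:-→d8:-→d9:-→d10:-→d11:-→d12:-→d13:-→d14:-→d15:-→d16:H6→d17:-→d18:-→d19:- -> H6
  lookup 122.196.22.134: bits 0111101011000100000101101000 walk d0:H0→d1:-→d2:-→d3:-→d4:-→d5:-→d6:-→d7:-→d8:-→d9:-→d10:-→d11:-→d12:-→d13:-→d14:-→d15:-→d16:H6→d17:-→d18:-→d19:-→d20:-→d21:-→d22:-→d23:-→d24:-→d25:-→d26:-→d27:-→d28:H6 -> H6
  + 122.196.22.128/28 (H4) depth=28
  + 0.0.0.0/1 (H0) depth=1
  lookup 48.106.30.132: bits 001100 walk d0:H0→d1:H0→d2:-→d3:-→d4:-→d5:-→d6:- -> H0
  lookup 122.196.5.183: bits 0111101011000100000 walk d0:H0→d1:H0→d2:-→d3:-→d4:-→d5:-→d6:-→d7:-→d8:-→d9:-→d10:-→d11:-→d12:-→d13:-→d14:-→d15:-→d16:H6→d17:-→d18:-→d19:- -> H6
  - 122.196.0.0/16 clear@16
  + 122.196.22.0/23 (H6) depth=23
  lookup 122.196.22.128: bits 0111101011000100000101101000 walk d0:H0→d1:H0→d2:-→d3:-→d4:-→d5:-→d6:-→d7:-→d8:-→d9:-→d10:-→d11:-→d12:-→d13:-→d14:-→d15:-→d16:-→d17:-→d18:-→d19:-→d20:-→d21:-→d22:-→d23:H6→d24:-→d25:-→d26:-→d27:-→d28:H4 -> H4
  + 160.0.0.0/12 (H0) depth=12
  - 122.196.22.0/23 clear@23
  lookup 80.28.167.111: bits 01 walk d0:H0→d1:H0→d2:- -> H0
  - 122.196.22.128/28 clear@28
  + 50.139.75.0/24 (H7) depth=24
  + 50.139.75.80/28 (H7) depth=28
  - 50.139.75.80/28 clear@28
  - 50.139.75.0/24 clear@24
  lookup 160.0.0.0: bits 101000000000 walk d0:H0→d1:-→d2:-→d3:-→d4:-→d5:-→d6:-→d7:-→d8:-→d9:-→d10:-→d11:-→d12:H0 -> H0
  + 160.2.170.128/25 (H2) depth=25
  + 122.196.16.0/20 (H1) depth=20
  lookup 0.0.0.46: bits 00 walk d0:H0→d1:H0→d2:- -> H0
  lookup 122.196.27.66: bits 01111010110001000001 walk d0:H0→d1:H0→d2:-→d3:-→d4:-→d5:-→d6:-→d7:-→d8:-→d9:-→d10:-→d11:-→d12:-→d13:-→d14:-→d15:-→d16:-→d17:-→d18:-→d19:-→d20:H1 -> H1

== LOOKUPS ==
["H6","H6","H6","H6","H0","H6","H4","H0","H0","H0","H1"]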